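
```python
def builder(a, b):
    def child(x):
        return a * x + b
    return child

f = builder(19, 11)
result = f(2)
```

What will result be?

Step 1: builder(19, 11) captures a = 19, b = 11.
Step 2: f(2) computes 19 * 2 + 11 = 49.
Step 3: result = 49

The answer is 49.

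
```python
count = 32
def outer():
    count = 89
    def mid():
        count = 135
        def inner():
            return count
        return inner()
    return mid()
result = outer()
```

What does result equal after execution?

Step 1: Three levels of shadowing: global 32, outer 89, mid 135.
Step 2: inner() finds count = 135 in enclosing mid() scope.
Step 3: result = 135

The answer is 135.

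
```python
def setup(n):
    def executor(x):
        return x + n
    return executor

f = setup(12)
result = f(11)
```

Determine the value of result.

Step 1: setup(12) creates a closure that captures n = 12.
Step 2: f(11) calls the closure with x = 11, returning 11 + 12 = 23.
Step 3: result = 23

The answer is 23.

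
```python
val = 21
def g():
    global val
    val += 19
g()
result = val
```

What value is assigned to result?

Step 1: val = 21 globally.
Step 2: g() modifies global val: val += 19 = 40.
Step 3: result = 40

The answer is 40.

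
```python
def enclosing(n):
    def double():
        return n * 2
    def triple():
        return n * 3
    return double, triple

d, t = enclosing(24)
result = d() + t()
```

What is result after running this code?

Step 1: Both closures capture the same n = 24.
Step 2: d() = 24 * 2 = 48, t() = 24 * 3 = 72.
Step 3: result = 48 + 72 = 120

The answer is 120.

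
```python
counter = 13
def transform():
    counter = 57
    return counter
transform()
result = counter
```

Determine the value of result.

Step 1: Global counter = 13.
Step 2: transform() creates local counter = 57 (shadow, not modification).
Step 3: After transform() returns, global counter is unchanged. result = 13

The answer is 13.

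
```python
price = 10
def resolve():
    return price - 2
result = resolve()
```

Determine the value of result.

Step 1: price = 10 is defined globally.
Step 2: resolve() looks up price from global scope = 10, then computes 10 - 2 = 8.
Step 3: result = 8

The answer is 8.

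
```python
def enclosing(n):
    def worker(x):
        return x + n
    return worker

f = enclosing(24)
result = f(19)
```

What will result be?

Step 1: enclosing(24) creates a closure that captures n = 24.
Step 2: f(19) calls the closure with x = 19, returning 19 + 24 = 43.
Step 3: result = 43

The answer is 43.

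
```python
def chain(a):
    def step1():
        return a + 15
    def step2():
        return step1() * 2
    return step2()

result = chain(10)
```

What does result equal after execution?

Step 1: chain(10) captures a = 10.
Step 2: step2() calls step1() which returns 10 + 15 = 25.
Step 3: step2() returns 25 * 2 = 50

The answer is 50.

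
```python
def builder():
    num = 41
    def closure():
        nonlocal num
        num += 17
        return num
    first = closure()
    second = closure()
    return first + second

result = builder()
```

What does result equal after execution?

Step 1: num starts at 41.
Step 2: First call: num = 41 + 17 = 58, returns 58.
Step 3: Second call: num = 58 + 17 = 75, returns 75.
Step 4: result = 58 + 75 = 133

The answer is 133.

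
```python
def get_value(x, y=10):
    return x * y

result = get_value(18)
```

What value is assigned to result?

Step 1: get_value(18) uses default y = 10.
Step 2: Returns 18 * 10 = 180.
Step 3: result = 180

The answer is 180.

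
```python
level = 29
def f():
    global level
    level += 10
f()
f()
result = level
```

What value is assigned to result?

Step 1: level = 29.
Step 2: First f(): level = 29 + 10 = 39.
Step 3: Second f(): level = 39 + 10 = 49. result = 49

The answer is 49.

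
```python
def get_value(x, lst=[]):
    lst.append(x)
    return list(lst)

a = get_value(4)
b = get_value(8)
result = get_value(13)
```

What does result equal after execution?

Step 1: Default list is shared. list() creates copies for return values.
Step 2: Internal list grows: [4] -> [4, 8] -> [4, 8, 13].
Step 3: result = [4, 8, 13]

The answer is [4, 8, 13].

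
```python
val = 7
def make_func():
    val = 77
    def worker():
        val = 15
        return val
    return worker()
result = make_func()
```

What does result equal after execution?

Step 1: Three scopes define val: global (7), make_func (77), worker (15).
Step 2: worker() has its own local val = 15, which shadows both enclosing and global.
Step 3: result = 15 (local wins in LEGB)

The answer is 15.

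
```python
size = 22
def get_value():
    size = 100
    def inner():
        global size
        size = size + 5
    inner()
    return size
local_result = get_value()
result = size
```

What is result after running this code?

Step 1: Global size = 22. get_value() creates local size = 100.
Step 2: inner() declares global size and adds 5: global size = 22 + 5 = 27.
Step 3: get_value() returns its local size = 100 (unaffected by inner).
Step 4: result = global size = 27

The answer is 27.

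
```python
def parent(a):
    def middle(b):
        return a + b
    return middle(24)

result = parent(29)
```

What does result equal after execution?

Step 1: parent(29) passes a = 29.
Step 2: middle(24) has b = 24, reads a = 29 from enclosing.
Step 3: result = 29 + 24 = 53

The answer is 53.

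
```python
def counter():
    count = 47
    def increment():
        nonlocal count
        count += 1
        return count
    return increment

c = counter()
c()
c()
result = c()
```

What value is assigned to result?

Step 1: counter() creates closure with count = 47.
Step 2: Each c() call increments count via nonlocal. After 3 calls: 47 + 3 = 50.
Step 3: result = 50

The answer is 50.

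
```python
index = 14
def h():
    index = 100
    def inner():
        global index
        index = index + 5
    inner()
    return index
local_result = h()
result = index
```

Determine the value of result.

Step 1: Global index = 14. h() creates local index = 100.
Step 2: inner() declares global index and adds 5: global index = 14 + 5 = 19.
Step 3: h() returns its local index = 100 (unaffected by inner).
Step 4: result = global index = 19

The answer is 19.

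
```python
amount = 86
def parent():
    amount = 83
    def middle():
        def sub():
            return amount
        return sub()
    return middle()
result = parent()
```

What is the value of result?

Step 1: parent() defines amount = 83. middle() and sub() have no local amount.
Step 2: sub() checks local (none), enclosing middle() (none), enclosing parent() and finds amount = 83.
Step 3: result = 83

The answer is 83.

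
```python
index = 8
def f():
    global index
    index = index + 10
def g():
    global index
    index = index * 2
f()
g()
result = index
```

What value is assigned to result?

Step 1: index = 8.
Step 2: f() adds 10: index = 8 + 10 = 18.
Step 3: g() doubles: index = 18 * 2 = 36.
Step 4: result = 36

The answer is 36.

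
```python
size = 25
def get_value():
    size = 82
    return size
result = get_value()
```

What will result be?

Step 1: Global size = 25.
Step 2: get_value() creates local size = 82, shadowing the global.
Step 3: Returns local size = 82. result = 82

The answer is 82.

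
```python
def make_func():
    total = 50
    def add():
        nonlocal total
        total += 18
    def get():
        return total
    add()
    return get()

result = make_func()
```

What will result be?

Step 1: total = 50. add() modifies it via nonlocal, get() reads it.
Step 2: add() makes total = 50 + 18 = 68.
Step 3: get() returns 68. result = 68

The answer is 68.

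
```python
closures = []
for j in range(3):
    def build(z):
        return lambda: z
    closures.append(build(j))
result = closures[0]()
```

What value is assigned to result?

Step 1: build(j) creates a new scope capturing z = j at call time.
Step 2: closures[0] = build(0), so its lambda captures z = 0.
Step 3: result = 0 (closure factory fixes late binding)

The answer is 0.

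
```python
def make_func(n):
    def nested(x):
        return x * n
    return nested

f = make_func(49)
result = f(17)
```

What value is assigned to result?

Step 1: make_func(49) creates a closure capturing n = 49.
Step 2: f(17) computes 17 * 49 = 833.
Step 3: result = 833

The answer is 833.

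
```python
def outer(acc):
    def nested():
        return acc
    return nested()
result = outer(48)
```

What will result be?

Step 1: outer(48) binds parameter acc = 48.
Step 2: nested() looks up acc in enclosing scope and finds the parameter acc = 48.
Step 3: result = 48

The answer is 48.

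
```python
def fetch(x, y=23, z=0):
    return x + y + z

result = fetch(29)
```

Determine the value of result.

Step 1: fetch(29) uses defaults y = 23, z = 0.
Step 2: Returns 29 + 23 + 0 = 52.
Step 3: result = 52

The answer is 52.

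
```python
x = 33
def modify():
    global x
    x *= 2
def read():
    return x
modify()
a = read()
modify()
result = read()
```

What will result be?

Step 1: x = 33.
Step 2: First modify(): x = 33 * 2 = 66.
Step 3: Second modify(): x = 66 * 2 = 132.
Step 4: read() returns 132

The answer is 132.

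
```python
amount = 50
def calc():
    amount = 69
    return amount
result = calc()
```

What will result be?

Step 1: Global amount = 50.
Step 2: calc() creates local amount = 69, shadowing the global.
Step 3: Returns local amount = 69. result = 69

The answer is 69.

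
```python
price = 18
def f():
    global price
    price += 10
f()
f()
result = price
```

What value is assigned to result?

Step 1: price = 18.
Step 2: First f(): price = 18 + 10 = 28.
Step 3: Second f(): price = 28 + 10 = 38. result = 38

The answer is 38.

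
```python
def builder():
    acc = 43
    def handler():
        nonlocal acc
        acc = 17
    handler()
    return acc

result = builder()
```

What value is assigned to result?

Step 1: builder() sets acc = 43.
Step 2: handler() uses nonlocal to reassign acc = 17.
Step 3: result = 17

The answer is 17.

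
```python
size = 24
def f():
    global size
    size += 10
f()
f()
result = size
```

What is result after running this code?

Step 1: size = 24.
Step 2: First f(): size = 24 + 10 = 34.
Step 3: Second f(): size = 34 + 10 = 44. result = 44

The answer is 44.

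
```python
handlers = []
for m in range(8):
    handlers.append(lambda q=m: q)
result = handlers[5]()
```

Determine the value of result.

Step 1: Default argument q=m captures m's value at each iteration.
Step 2: handlers[5] captured q = 5 when m was 5.
Step 3: result = 5

The answer is 5.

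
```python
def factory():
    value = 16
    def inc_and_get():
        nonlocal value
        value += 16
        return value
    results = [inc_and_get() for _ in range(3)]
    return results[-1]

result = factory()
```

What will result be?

Step 1: value = 16.
Step 2: Three calls to inc_and_get(), each adding 16.
Step 3: Last value = 16 + 16 * 3 = 64

The answer is 64.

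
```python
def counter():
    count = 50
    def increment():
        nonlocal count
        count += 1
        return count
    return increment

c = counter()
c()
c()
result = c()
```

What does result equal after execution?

Step 1: counter() creates closure with count = 50.
Step 2: Each c() call increments count via nonlocal. After 3 calls: 50 + 3 = 53.
Step 3: result = 53

The answer is 53.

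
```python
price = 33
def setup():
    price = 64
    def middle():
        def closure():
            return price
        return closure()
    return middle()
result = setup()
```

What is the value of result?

Step 1: setup() defines price = 64. middle() and closure() have no local price.
Step 2: closure() checks local (none), enclosing middle() (none), enclosing setup() and finds price = 64.
Step 3: result = 64

The answer is 64.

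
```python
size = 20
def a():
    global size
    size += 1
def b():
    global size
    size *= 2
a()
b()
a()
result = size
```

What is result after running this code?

Step 1: size = 20.
Step 2: a(): size = 20 + 1 = 21.
Step 3: b(): size = 21 * 2 = 42.
Step 4: a(): size = 42 + 1 = 43

The answer is 43.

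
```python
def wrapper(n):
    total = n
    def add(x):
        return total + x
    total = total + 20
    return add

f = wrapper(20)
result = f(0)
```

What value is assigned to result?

Step 1: wrapper(20) sets total = 20, then total = 20 + 20 = 40.
Step 2: Closures capture by reference, so add sees total = 40.
Step 3: f(0) returns 40 + 0 = 40

The answer is 40.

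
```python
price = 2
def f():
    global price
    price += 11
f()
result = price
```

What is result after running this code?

Step 1: price = 2 globally.
Step 2: f() modifies global price: price += 11 = 13.
Step 3: result = 13

The answer is 13.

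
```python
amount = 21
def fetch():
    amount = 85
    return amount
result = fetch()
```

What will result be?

Step 1: Global amount = 21.
Step 2: fetch() creates local amount = 85, shadowing the global.
Step 3: Returns local amount = 85. result = 85

The answer is 85.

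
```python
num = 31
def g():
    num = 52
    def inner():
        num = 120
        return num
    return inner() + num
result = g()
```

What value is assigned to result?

Step 1: g() has local num = 52. inner() has local num = 120.
Step 2: inner() returns its local num = 120.
Step 3: g() returns 120 + its own num (52) = 172

The answer is 172.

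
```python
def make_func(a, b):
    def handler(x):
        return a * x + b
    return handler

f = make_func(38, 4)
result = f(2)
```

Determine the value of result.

Step 1: make_func(38, 4) captures a = 38, b = 4.
Step 2: f(2) computes 38 * 2 + 4 = 80.
Step 3: result = 80

The answer is 80.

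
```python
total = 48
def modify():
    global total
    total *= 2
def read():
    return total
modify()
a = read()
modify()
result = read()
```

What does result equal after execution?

Step 1: total = 48.
Step 2: First modify(): total = 48 * 2 = 96.
Step 3: Second modify(): total = 96 * 2 = 192.
Step 4: read() returns 192

The answer is 192.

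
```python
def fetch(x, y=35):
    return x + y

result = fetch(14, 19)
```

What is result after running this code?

Step 1: fetch(14, 19) overrides default y with 19.
Step 2: Returns 14 + 19 = 33.
Step 3: result = 33

The answer is 33.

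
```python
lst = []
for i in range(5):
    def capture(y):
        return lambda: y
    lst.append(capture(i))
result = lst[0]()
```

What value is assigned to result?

Step 1: capture(i) creates a new scope capturing y = i at call time.
Step 2: lst[0] = capture(0), so its lambda captures y = 0.
Step 3: result = 0 (closure factory fixes late binding)

The answer is 0.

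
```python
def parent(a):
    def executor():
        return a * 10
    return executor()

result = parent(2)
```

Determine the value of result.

Step 1: parent(2) binds parameter a = 2.
Step 2: executor() accesses a = 2 from enclosing scope.
Step 3: result = 2 * 10 = 20

The answer is 20.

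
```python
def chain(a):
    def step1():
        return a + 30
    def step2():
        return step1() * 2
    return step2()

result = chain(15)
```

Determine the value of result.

Step 1: chain(15) captures a = 15.
Step 2: step2() calls step1() which returns 15 + 30 = 45.
Step 3: step2() returns 45 * 2 = 90

The answer is 90.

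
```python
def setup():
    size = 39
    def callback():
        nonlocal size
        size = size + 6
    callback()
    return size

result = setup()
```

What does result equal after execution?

Step 1: setup() sets size = 39.
Step 2: callback() uses nonlocal to modify size in setup's scope: size = 39 + 6 = 45.
Step 3: setup() returns the modified size = 45

The answer is 45.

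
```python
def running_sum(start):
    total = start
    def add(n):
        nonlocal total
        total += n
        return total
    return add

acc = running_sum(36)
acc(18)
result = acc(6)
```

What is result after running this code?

Step 1: running_sum(36) creates closure with total = 36.
Step 2: First acc(18): total = 36 + 18 = 54.
Step 3: Second acc(6): total = 54 + 6 = 60. result = 60

The answer is 60.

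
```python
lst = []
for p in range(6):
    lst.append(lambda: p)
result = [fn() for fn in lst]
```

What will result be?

Step 1: All 6 lambdas share the same variable p.
Step 2: After the loop, p = 5.
Step 3: Each call returns 5. result = [5, 5, 5, 5, 5, 5]

The answer is [5, 5, 5, 5, 5, 5].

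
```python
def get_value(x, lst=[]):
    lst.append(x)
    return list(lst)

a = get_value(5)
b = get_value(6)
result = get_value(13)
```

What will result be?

Step 1: Default list is shared. list() creates copies for return values.
Step 2: Internal list grows: [5] -> [5, 6] -> [5, 6, 13].
Step 3: result = [5, 6, 13]

The answer is [5, 6, 13].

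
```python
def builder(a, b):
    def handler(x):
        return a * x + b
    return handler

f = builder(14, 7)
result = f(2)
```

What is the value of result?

Step 1: builder(14, 7) captures a = 14, b = 7.
Step 2: f(2) computes 14 * 2 + 7 = 35.
Step 3: result = 35

The answer is 35.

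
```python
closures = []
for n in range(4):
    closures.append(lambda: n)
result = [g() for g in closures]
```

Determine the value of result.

Step 1: All 4 lambdas share the same variable n.
Step 2: After the loop, n = 3.
Step 3: Each call returns 3. result = [3, 3, 3, 3]

The answer is [3, 3, 3, 3].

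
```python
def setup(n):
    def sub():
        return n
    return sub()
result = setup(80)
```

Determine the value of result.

Step 1: setup(80) binds parameter n = 80.
Step 2: sub() looks up n in enclosing scope and finds the parameter n = 80.
Step 3: result = 80

The answer is 80.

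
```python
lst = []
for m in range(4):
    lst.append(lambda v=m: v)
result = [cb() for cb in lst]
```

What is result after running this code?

Step 1: Default arg v=m captures m at each iteration.
Step 2: Each lambda has its own default: 0, 1, ..., 3.
Step 3: result = [0, 1, 2, 3]

The answer is [0, 1, 2, 3].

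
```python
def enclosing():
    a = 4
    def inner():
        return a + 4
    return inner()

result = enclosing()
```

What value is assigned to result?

Step 1: enclosing() defines a = 4.
Step 2: inner() reads a = 4 from enclosing scope, returns 4 + 4 = 8.
Step 3: result = 8

The answer is 8.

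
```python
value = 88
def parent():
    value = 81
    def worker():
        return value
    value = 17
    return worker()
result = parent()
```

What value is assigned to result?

Step 1: parent() sets value = 81, then later value = 17.
Step 2: worker() is called after value is reassigned to 17. Closures capture variables by reference, not by value.
Step 3: result = 17

The answer is 17.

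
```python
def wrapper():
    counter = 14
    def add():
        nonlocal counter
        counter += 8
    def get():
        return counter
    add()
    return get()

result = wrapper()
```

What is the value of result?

Step 1: counter = 14. add() modifies it via nonlocal, get() reads it.
Step 2: add() makes counter = 14 + 8 = 22.
Step 3: get() returns 22. result = 22

The answer is 22.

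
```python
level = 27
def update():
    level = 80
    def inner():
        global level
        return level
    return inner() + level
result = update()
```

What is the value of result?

Step 1: Global level = 27. update() shadows with local level = 80.
Step 2: inner() uses global keyword, so inner() returns global level = 27.
Step 3: update() returns 27 + 80 = 107

The answer is 107.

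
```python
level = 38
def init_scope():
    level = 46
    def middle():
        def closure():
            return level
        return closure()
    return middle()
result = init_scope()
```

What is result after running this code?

Step 1: init_scope() defines level = 46. middle() and closure() have no local level.
Step 2: closure() checks local (none), enclosing middle() (none), enclosing init_scope() and finds level = 46.
Step 3: result = 46

The answer is 46.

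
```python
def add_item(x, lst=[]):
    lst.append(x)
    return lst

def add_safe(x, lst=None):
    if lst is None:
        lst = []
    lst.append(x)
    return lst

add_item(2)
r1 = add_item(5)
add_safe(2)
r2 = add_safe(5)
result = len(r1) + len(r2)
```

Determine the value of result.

Step 1: add_item shares mutable default: after 2 calls, lst = [2, 5], len = 2.
Step 2: add_safe creates fresh list each time: r2 = [5], len = 1.
Step 3: result = 2 + 1 = 3

The answer is 3.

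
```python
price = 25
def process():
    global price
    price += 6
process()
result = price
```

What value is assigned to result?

Step 1: price = 25 globally.
Step 2: process() modifies global price: price += 6 = 31.
Step 3: result = 31

The answer is 31.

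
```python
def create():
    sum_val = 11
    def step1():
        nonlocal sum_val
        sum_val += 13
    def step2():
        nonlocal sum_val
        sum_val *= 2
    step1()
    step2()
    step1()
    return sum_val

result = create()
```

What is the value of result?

Step 1: sum_val = 11.
Step 2: step1(): sum_val = 11 + 13 = 24.
Step 3: step2(): sum_val = 24 * 2 = 48.
Step 4: step1(): sum_val = 48 + 13 = 61. result = 61

The answer is 61.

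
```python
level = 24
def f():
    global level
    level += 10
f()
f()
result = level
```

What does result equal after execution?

Step 1: level = 24.
Step 2: First f(): level = 24 + 10 = 34.
Step 3: Second f(): level = 34 + 10 = 44. result = 44

The answer is 44.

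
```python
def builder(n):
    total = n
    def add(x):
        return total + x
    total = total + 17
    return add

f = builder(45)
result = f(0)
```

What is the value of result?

Step 1: builder(45) sets total = 45, then total = 45 + 17 = 62.
Step 2: Closures capture by reference, so add sees total = 62.
Step 3: f(0) returns 62 + 0 = 62

The answer is 62.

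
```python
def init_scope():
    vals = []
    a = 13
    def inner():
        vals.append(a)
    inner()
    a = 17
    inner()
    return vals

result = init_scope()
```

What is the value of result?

Step 1: a = 13. inner() appends current a to vals.
Step 2: First inner(): appends 13. Then a = 17.
Step 3: Second inner(): appends 17 (closure sees updated a). result = [13, 17]

The answer is [13, 17].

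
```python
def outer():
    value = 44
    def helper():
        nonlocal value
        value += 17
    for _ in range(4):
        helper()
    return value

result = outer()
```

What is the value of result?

Step 1: value = 44.
Step 2: helper() is called 4 times in a loop, each adding 17 via nonlocal.
Step 3: value = 44 + 17 * 4 = 112

The answer is 112.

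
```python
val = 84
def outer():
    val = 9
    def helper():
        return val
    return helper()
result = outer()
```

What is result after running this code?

Step 1: val = 84 globally, but outer() defines val = 9 locally.
Step 2: helper() looks up val. Not in local scope, so checks enclosing scope (outer) and finds val = 9.
Step 3: result = 9

The answer is 9.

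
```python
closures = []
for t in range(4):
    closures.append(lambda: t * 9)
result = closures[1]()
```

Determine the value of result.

Step 1: All lambdas reference the same variable t (late binding).
Step 2: After the loop, t = 3. Every lambda returns t * 9.
Step 3: closures[1]() = 3 * 9 = 27

The answer is 27.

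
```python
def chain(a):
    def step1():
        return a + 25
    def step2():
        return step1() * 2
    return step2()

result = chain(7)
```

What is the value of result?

Step 1: chain(7) captures a = 7.
Step 2: step2() calls step1() which returns 7 + 25 = 32.
Step 3: step2() returns 32 * 2 = 64

The answer is 64.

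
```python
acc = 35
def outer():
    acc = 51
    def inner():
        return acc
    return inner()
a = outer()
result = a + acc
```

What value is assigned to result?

Step 1: outer() has local acc = 51. inner() reads from enclosing.
Step 2: outer() returns 51. Global acc = 35 unchanged.
Step 3: result = 51 + 35 = 86

The answer is 86.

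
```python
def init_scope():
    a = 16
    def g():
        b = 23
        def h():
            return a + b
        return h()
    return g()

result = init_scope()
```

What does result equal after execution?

Step 1: init_scope() defines a = 16. g() defines b = 23.
Step 2: h() accesses both from enclosing scopes: a = 16, b = 23.
Step 3: result = 16 + 23 = 39

The answer is 39.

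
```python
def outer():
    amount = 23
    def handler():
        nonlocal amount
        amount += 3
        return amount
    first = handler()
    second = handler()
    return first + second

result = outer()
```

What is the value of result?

Step 1: amount starts at 23.
Step 2: First call: amount = 23 + 3 = 26, returns 26.
Step 3: Second call: amount = 26 + 3 = 29, returns 29.
Step 4: result = 26 + 29 = 55

The answer is 55.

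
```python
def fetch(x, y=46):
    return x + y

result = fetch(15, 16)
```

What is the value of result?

Step 1: fetch(15, 16) overrides default y with 16.
Step 2: Returns 15 + 16 = 31.
Step 3: result = 31

The answer is 31.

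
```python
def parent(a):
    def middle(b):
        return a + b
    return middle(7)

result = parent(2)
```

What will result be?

Step 1: parent(2) passes a = 2.
Step 2: middle(7) has b = 7, reads a = 2 from enclosing.
Step 3: result = 2 + 7 = 9

The answer is 9.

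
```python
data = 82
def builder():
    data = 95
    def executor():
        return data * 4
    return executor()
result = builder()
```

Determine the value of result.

Step 1: builder() shadows global data with data = 95.
Step 2: executor() finds data = 95 in enclosing scope, computes 95 * 4 = 380.
Step 3: result = 380

The answer is 380.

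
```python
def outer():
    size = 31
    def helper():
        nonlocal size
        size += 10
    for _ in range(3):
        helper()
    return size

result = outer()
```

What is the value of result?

Step 1: size = 31.
Step 2: helper() is called 3 times in a loop, each adding 10 via nonlocal.
Step 3: size = 31 + 10 * 3 = 61

The answer is 61.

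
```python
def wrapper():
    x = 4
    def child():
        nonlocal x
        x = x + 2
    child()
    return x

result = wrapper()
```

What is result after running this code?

Step 1: wrapper() sets x = 4.
Step 2: child() uses nonlocal to modify x in wrapper's scope: x = 4 + 2 = 6.
Step 3: wrapper() returns the modified x = 6

The answer is 6.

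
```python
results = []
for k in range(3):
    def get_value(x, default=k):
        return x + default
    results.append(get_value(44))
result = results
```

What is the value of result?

Step 1: Default argument default=k is evaluated at function definition time.
Step 2: Each iteration creates get_value with default = current k value.
Step 3: get_value(44) returns 44 + default. results = [44, 45, 46]

The answer is [44, 45, 46].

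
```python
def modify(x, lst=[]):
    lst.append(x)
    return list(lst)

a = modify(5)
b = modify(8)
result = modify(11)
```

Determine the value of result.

Step 1: Default list is shared. list() creates copies for return values.
Step 2: Internal list grows: [5] -> [5, 8] -> [5, 8, 11].
Step 3: result = [5, 8, 11]

The answer is [5, 8, 11].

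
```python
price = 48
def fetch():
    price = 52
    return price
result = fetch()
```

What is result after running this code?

Step 1: Global price = 48.
Step 2: fetch() creates local price = 52, shadowing the global.
Step 3: Returns local price = 52. result = 52

The answer is 52.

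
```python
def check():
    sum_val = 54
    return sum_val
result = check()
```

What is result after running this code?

Step 1: check() defines sum_val = 54 in its local scope.
Step 2: return sum_val finds the local variable sum_val = 54.
Step 3: result = 54

The answer is 54.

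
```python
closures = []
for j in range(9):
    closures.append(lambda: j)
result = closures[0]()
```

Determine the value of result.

Step 1: The loop creates 9 lambdas, all referencing the same variable j.
Step 2: After the loop, j = 8 (final value).
Step 3: closures[0]() looks up j at call time and finds 8. This is the late binding gotcha. result = 8

The answer is 8.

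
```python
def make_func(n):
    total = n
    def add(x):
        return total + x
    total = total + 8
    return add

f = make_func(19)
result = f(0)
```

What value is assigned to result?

Step 1: make_func(19) sets total = 19, then total = 19 + 8 = 27.
Step 2: Closures capture by reference, so add sees total = 27.
Step 3: f(0) returns 27 + 0 = 27

The answer is 27.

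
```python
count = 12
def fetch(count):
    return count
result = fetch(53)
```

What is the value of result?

Step 1: Global count = 12.
Step 2: fetch(53) takes parameter count = 53, which shadows the global.
Step 3: result = 53

The answer is 53.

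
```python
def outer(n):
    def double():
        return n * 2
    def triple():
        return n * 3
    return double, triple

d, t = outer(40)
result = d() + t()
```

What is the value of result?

Step 1: Both closures capture the same n = 40.
Step 2: d() = 40 * 2 = 80, t() = 40 * 3 = 120.
Step 3: result = 80 + 120 = 200

The answer is 200.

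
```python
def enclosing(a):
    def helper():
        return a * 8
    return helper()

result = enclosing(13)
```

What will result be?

Step 1: enclosing(13) binds parameter a = 13.
Step 2: helper() accesses a = 13 from enclosing scope.
Step 3: result = 13 * 8 = 104

The answer is 104.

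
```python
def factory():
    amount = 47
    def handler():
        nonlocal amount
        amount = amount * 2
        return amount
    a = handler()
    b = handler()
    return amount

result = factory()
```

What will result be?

Step 1: amount starts at 47.
Step 2: First handler(): amount = 47 * 2 = 94.
Step 3: Second handler(): amount = 94 * 2 = 188.
Step 4: result = 188

The answer is 188.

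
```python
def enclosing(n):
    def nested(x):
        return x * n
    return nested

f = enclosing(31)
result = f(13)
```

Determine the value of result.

Step 1: enclosing(31) creates a closure capturing n = 31.
Step 2: f(13) computes 13 * 31 = 403.
Step 3: result = 403

The answer is 403.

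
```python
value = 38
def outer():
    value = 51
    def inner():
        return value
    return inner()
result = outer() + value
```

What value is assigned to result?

Step 1: Global value = 38. outer() shadows with value = 51.
Step 2: inner() returns enclosing value = 51. outer() = 51.
Step 3: result = 51 + global value (38) = 89

The answer is 89.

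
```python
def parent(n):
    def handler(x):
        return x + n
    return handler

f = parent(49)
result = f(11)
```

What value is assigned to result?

Step 1: parent(49) creates a closure that captures n = 49.
Step 2: f(11) calls the closure with x = 11, returning 11 + 49 = 60.
Step 3: result = 60

The answer is 60.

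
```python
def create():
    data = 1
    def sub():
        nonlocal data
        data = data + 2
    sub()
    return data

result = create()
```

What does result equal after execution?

Step 1: create() sets data = 1.
Step 2: sub() uses nonlocal to modify data in create's scope: data = 1 + 2 = 3.
Step 3: create() returns the modified data = 3

The answer is 3.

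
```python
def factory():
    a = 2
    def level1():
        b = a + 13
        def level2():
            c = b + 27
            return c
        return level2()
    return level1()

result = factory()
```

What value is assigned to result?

Step 1: a = 2. b = a + 13 = 15.
Step 2: c = b + 27 = 15 + 27 = 42.
Step 3: result = 42

The answer is 42.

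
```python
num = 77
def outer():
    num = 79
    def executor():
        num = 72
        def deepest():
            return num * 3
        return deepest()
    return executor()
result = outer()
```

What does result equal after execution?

Step 1: deepest() looks up num through LEGB: not local, finds num = 72 in enclosing executor().
Step 2: Returns 72 * 3 = 216.
Step 3: result = 216

The answer is 216.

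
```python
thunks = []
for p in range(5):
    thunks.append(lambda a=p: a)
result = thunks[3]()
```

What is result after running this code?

Step 1: Default argument a=p captures p's value at each iteration.
Step 2: thunks[3] captured a = 3 when p was 3.
Step 3: result = 3

The answer is 3.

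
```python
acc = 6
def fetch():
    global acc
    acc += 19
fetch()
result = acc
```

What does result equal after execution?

Step 1: acc = 6 globally.
Step 2: fetch() modifies global acc: acc += 19 = 25.
Step 3: result = 25

The answer is 25.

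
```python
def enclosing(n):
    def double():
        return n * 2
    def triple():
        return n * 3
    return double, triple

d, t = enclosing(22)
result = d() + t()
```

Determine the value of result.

Step 1: Both closures capture the same n = 22.
Step 2: d() = 22 * 2 = 44, t() = 22 * 3 = 66.
Step 3: result = 44 + 66 = 110

The answer is 110.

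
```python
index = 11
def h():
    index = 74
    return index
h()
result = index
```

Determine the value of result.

Step 1: Global index = 11.
Step 2: h() creates local index = 74 (shadow, not modification).
Step 3: After h() returns, global index is unchanged. result = 11

The answer is 11.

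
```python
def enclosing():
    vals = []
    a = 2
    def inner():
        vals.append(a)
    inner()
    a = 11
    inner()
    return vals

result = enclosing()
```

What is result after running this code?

Step 1: a = 2. inner() appends current a to vals.
Step 2: First inner(): appends 2. Then a = 11.
Step 3: Second inner(): appends 11 (closure sees updated a). result = [2, 11]

The answer is [2, 11].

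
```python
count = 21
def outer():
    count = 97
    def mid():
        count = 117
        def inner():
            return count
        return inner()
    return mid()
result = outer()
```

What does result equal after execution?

Step 1: Three levels of shadowing: global 21, outer 97, mid 117.
Step 2: inner() finds count = 117 in enclosing mid() scope.
Step 3: result = 117

The answer is 117.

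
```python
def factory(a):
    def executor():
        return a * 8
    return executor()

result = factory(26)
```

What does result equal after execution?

Step 1: factory(26) binds parameter a = 26.
Step 2: executor() accesses a = 26 from enclosing scope.
Step 3: result = 26 * 8 = 208

The answer is 208.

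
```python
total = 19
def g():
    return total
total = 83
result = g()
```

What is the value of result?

Step 1: total is first set to 19, then reassigned to 83.
Step 2: g() is called after the reassignment, so it looks up the current global total = 83.
Step 3: result = 83

The answer is 83.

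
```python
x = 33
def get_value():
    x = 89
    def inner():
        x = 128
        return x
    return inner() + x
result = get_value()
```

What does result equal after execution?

Step 1: get_value() has local x = 89. inner() has local x = 128.
Step 2: inner() returns its local x = 128.
Step 3: get_value() returns 128 + its own x (89) = 217

The answer is 217.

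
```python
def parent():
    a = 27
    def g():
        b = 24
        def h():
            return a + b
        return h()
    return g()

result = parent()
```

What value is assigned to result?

Step 1: parent() defines a = 27. g() defines b = 24.
Step 2: h() accesses both from enclosing scopes: a = 27, b = 24.
Step 3: result = 27 + 24 = 51

The answer is 51.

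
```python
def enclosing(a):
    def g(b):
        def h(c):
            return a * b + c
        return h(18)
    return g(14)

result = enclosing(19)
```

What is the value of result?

Step 1: a = 19, b = 14, c = 18.
Step 2: h() computes a * b + c = 19 * 14 + 18 = 284.
Step 3: result = 284

The answer is 284.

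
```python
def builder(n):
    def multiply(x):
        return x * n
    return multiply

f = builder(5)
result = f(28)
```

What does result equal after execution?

Step 1: builder(5) returns multiply closure with n = 5.
Step 2: f(28) computes 28 * 5 = 140.
Step 3: result = 140

The answer is 140.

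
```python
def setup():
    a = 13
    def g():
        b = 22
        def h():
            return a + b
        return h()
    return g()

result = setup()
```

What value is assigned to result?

Step 1: setup() defines a = 13. g() defines b = 22.
Step 2: h() accesses both from enclosing scopes: a = 13, b = 22.
Step 3: result = 13 + 22 = 35

The answer is 35.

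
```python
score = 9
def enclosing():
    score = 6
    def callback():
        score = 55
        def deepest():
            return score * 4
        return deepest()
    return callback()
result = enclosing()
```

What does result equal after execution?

Step 1: deepest() looks up score through LEGB: not local, finds score = 55 in enclosing callback().
Step 2: Returns 55 * 4 = 220.
Step 3: result = 220

The answer is 220.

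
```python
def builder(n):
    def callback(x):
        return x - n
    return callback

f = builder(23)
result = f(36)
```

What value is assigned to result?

Step 1: builder(23) creates a closure capturing n = 23.
Step 2: f(36) computes 36 - 23 = 13.
Step 3: result = 13

The answer is 13.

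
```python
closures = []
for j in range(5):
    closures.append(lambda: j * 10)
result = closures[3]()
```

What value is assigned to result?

Step 1: All lambdas reference the same variable j (late binding).
Step 2: After the loop, j = 4. Every lambda returns j * 10.
Step 3: closures[3]() = 4 * 10 = 40

The answer is 40.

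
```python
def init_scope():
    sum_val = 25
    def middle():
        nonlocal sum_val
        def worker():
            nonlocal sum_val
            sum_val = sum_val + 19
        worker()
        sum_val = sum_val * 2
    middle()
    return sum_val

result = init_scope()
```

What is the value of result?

Step 1: sum_val = 25.
Step 2: worker() adds 19: sum_val = 25 + 19 = 44.
Step 3: middle() doubles: sum_val = 44 * 2 = 88.
Step 4: result = 88

The answer is 88.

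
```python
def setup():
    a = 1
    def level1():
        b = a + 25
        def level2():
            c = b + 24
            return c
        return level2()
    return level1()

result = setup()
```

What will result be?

Step 1: a = 1. b = a + 25 = 26.
Step 2: c = b + 24 = 26 + 24 = 50.
Step 3: result = 50

The answer is 50.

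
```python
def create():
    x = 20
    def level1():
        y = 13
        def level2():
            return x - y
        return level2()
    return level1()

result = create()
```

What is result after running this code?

Step 1: x = 20 in create. y = 13 in level1.
Step 2: level2() reads x = 20 and y = 13 from enclosing scopes.
Step 3: result = 20 - 13 = 7

The answer is 7.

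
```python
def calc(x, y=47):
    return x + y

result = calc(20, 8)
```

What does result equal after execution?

Step 1: calc(20, 8) overrides default y with 8.
Step 2: Returns 20 + 8 = 28.
Step 3: result = 28

The answer is 28.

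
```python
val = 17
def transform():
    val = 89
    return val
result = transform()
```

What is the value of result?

Step 1: Global val = 17.
Step 2: transform() creates local val = 89, shadowing the global.
Step 3: Returns local val = 89. result = 89

The answer is 89.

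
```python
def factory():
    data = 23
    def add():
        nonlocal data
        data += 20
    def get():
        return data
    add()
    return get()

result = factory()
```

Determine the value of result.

Step 1: data = 23. add() modifies it via nonlocal, get() reads it.
Step 2: add() makes data = 23 + 20 = 43.
Step 3: get() returns 43. result = 43

The answer is 43.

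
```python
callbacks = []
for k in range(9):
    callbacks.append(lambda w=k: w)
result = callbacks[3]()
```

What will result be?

Step 1: Default argument w=k captures k's value at each iteration.
Step 2: callbacks[3] captured w = 3 when k was 3.
Step 3: result = 3

The answer is 3.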